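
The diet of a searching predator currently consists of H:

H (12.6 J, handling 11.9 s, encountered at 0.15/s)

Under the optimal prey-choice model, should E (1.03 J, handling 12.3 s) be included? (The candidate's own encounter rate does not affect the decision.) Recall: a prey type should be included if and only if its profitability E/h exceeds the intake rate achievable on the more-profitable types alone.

No

Current rate: (0.15×12.6)/(1 + 0.15×11.9) = 0.6786 J/s.
Profitability of E: 1.03/12.3 = 0.08374 J/s.
Since 0.08374 < R, time spent handling E is better spent searching.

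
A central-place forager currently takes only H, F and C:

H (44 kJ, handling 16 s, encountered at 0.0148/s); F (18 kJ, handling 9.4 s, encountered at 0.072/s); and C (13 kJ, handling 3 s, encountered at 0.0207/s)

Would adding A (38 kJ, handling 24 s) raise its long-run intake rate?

On H, F and C alone, R = ΣλE/(1+Σλh) = 2.216/1.976 = 1.122 kJ/s.
A: E/h = 38/24 = 1.583 kJ/s.
Since 1.583 > R, including A increases the long-run rate.

Yes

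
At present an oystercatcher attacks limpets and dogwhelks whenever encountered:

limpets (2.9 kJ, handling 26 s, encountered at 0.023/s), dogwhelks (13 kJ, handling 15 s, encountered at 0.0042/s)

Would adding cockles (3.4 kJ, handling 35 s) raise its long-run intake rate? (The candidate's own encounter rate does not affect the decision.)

Yes

On limpets and dogwhelks alone, R = ΣλE/(1+Σλh) = 0.1213/1.661 = 0.07303 kJ/s.
Profitability of cockles: 3.4/35 = 0.09714 kJ/s.
0.09714 > 0.07303, so adding cockles raises the average — include it.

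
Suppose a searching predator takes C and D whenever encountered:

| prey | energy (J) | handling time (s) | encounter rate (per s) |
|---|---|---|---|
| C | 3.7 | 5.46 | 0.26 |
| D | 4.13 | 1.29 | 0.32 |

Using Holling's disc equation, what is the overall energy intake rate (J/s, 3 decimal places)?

Energy encountered per unit search time: 0.26×3.7 + 0.32×4.13 = 2.284 J/s.
Handling time per unit search time: 0.26×5.46 + 0.32×1.29 = 1.832.
Rate = 2.284/(1 + 1.832) = 0.8062 J/s.

0.806 J/s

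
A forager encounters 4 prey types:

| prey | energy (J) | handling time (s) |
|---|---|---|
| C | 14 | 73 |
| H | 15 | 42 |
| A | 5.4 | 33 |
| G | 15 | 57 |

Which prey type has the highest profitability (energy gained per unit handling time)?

H

Profitability E/h (J/s): C = 14/73 = 0.192, H = 15/42 = 0.357, A = 5.4/33 = 0.164, G = 15/57 = 0.263.
Ranked: H > G > C > A.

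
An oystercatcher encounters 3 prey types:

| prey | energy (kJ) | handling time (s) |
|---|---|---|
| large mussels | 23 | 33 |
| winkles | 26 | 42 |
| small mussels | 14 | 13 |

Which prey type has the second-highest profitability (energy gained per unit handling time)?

In descending order of E/h:
small mussels: 14/13 = 1.08 kJ/s
large mussels: 23/33 = 0.697 kJ/s
winkles: 26/42 = 0.619 kJ/s

large mussels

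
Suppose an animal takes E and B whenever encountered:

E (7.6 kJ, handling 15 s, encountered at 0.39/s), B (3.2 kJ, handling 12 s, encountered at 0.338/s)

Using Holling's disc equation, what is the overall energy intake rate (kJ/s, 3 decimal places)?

0.371 kJ/s

R = (0.39×7.6 + 0.338×3.2) / (1 + 0.39×15 + 0.338×12) = 4.046/10.91 = 0.371 kJ/s.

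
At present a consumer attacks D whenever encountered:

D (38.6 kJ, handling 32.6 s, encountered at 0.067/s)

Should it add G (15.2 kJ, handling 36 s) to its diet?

No

On D alone, R = ΣλE/(1+Σλh) = 2.586/3.184 = 0.8122 kJ/s.
Profitability of G: 15.2/36 = 0.4222 kJ/s.
0.4222 < 0.8122, so adding G would lower the average — exclude it.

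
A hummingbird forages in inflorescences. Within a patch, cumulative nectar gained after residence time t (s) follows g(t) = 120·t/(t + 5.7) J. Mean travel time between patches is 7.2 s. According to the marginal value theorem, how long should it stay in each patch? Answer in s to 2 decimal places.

6.41 s

Optimal t* satisfies g'(t*) = g(t*)/(T + t*).
g'(t) = 120·5.7/(t + 5.7)². Setting 120·5.7/(t+5.7)² = 120t/[(t+5.7)(7.2+t)] gives 5.7(7.2+t) = t(t+5.7), so t² = 5.7×7.2 = 41.04.
t* = √41.04 = 6.406 s.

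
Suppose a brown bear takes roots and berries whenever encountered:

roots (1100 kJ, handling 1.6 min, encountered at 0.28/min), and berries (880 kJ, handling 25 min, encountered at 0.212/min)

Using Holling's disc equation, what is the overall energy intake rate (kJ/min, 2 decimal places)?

73.29 kJ/min

Energy encountered per unit search time: 0.28×1100 + 0.212×880 = 494.6 kJ/min.
Handling time per unit search time: 0.28×1.6 + 0.212×25 = 5.748.
Rate = 494.6/(1 + 5.748) = 73.29 kJ/min.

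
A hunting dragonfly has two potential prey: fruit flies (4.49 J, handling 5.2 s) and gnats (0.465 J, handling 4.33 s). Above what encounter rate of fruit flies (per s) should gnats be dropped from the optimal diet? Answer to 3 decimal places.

0.027 per s

The zero-one rule: include gnats iff E₂/h₂ > λE₁/(1+λh₁). Equality gives the switch point.
λE₁h₂ = E₂ + λE₂h₁ ⇒ λ = E₂/(E₁h₂ − E₂h₁) = 0.465/(19.44 − 2.418) = 0.02731 per s.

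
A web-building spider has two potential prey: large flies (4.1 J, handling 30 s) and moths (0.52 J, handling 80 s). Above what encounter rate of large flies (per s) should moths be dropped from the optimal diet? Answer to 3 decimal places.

0.002 per s

Drop moths once their profitability E₂/h₂ falls below the rate achievable on large flies alone: E₂/h₂ = λE₁/(1 + λh₁).
Solve for λ: λE₁h₂ = E₂(1 + λh₁) → λ(E₁h₂ − E₂h₁) = E₂ → λ = E₂/(E₁h₂ − E₂h₁).
λ = 0.52/(4.1×80 − 0.52×30) = 0.52/312.4 = 0.001665 per s.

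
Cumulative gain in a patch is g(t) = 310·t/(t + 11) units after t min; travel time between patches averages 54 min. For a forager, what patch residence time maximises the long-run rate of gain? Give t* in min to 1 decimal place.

Maximise g(t)/(T+t): set derivative to zero → g'(t)(T+t) = g(t).
g'(t) = 310·11/(t + 11)². Setting 310·11/(t+11)² = 310t/[(t+11)(54+t)] gives 11(54+t) = t(t+11), so t² = 11×54 = 594.
t* = √594 = 24.37 min.

24.4 min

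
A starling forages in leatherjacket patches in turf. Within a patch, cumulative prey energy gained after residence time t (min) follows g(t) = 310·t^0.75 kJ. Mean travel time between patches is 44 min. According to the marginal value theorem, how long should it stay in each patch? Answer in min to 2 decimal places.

Optimal t* satisfies g'(t*) = g(t*)/(T + t*).
g'(t) = 0.75·310·t^-0.25. Setting 0.75·310·t^-0.25 = 310·t^0.75/(44+t) gives 0.75(44+t) = t, so 0.25·t = 0.75×44.
t* = 0.75×44/0.25 = 132 min.

132.00 min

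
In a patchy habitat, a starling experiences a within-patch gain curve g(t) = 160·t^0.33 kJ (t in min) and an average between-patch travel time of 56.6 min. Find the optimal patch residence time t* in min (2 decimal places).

By the marginal value theorem, leave when the instantaneous gain rate g'(t) equals the habitat-wide average g(t)/(T + t).
g'(t) = 0.33·160·t^-0.67. Setting 0.33·160·t^-0.67 = 160·t^0.33/(56.6+t) gives 0.33(56.6+t) = t, so 0.67·t = 0.33×56.6.
t* = 0.33×56.6/0.67 = 27.88 min.

27.88 min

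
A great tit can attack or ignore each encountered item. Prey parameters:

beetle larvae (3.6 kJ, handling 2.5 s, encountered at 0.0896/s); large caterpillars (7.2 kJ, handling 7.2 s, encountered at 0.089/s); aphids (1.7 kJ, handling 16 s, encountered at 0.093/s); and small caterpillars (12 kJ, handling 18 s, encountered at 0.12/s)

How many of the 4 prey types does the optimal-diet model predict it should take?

3

E/h in descending order: beetle larvae 1.44, large caterpillars 1, small caterpillars 0.667, aphids 0.106 kJ/s. The optimal diet is the largest prefix of this list for which every included type satisfies E_i/h_i > R on the types above it.
Rate on top 1: 0.2635. large caterpillars: 1 > 0.2635 → include.
Rate on top 2: 0.5166. small caterpillars: 0.667 > 0.5166 → include.
Rate on top 3: 0.5971. aphids: 0.106 < 0.5971 → exclude; stop.
Optimal diet: beetle larvae, large caterpillars, small caterpillars — 3 of 4 types.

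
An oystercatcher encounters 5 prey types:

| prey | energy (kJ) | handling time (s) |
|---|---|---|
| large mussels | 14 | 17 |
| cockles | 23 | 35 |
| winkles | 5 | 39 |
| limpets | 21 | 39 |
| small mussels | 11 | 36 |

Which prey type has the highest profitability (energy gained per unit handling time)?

Profitability E/h (kJ/s): large mussels = 14/17 = 0.824, cockles = 23/35 = 0.657, winkles = 5/39 = 0.128, limpets = 21/39 = 0.538, small mussels = 11/36 = 0.306.
Ranked: large mussels > cockles > limpets > small mussels > winkles.

large mussels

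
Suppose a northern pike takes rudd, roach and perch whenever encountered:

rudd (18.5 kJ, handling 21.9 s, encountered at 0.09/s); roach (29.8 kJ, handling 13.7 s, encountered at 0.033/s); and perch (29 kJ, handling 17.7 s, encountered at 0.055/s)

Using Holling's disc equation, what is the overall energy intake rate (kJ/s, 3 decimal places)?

Energy encountered per unit search time: 0.09×18.5 + 0.033×29.8 + 0.055×29 = 4.243 kJ/s.
Handling time per unit search time: 0.09×21.9 + 0.033×13.7 + 0.055×17.7 = 3.397.
Rate = 4.243/(1 + 3.397) = 0.9652 kJ/s.

0.965 kJ/s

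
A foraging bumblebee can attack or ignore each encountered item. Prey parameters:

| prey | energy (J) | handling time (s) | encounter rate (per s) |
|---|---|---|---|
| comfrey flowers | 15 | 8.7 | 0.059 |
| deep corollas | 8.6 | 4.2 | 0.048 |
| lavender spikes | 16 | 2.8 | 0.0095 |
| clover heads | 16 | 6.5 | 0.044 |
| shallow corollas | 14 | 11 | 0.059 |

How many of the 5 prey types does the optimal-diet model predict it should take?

E/h in descending order: lavender spikes 5.71, clover heads 2.46, deep corollas 2.05, comfrey flowers 1.72, shallow corollas 1.27 J/s. The optimal diet is the largest prefix of this list for which every included type satisfies E_i/h_i > R on the types above it.
Rate on top 1: 0.1481. clover heads: 2.46 > 0.1481 → include.
Rate on top 2: 0.6521. deep corollas: 2.05 > 0.6521 → include.
Rate on top 3: 0.8379. comfrey flowers: 1.72 > 0.8379 → include.
Rate on top 4: 1.062. shallow corollas: 1.27 > 1.062 → include.
Optimal diet: lavender spikes, clover heads, deep corollas, comfrey flowers, shallow corollas — 5 of 5 types.

5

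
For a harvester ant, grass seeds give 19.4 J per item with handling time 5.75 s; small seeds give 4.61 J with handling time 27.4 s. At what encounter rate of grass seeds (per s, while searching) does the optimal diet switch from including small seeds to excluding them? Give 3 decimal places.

The zero-one rule: include small seeds iff E₂/h₂ > λE₁/(1+λh₁). Equality gives the switch point.
λE₁h₂ = E₂ + λE₂h₁ ⇒ λ = E₂/(E₁h₂ − E₂h₁) = 4.61/(531.6 − 26.51) = 0.009128 per s.

0.009 per s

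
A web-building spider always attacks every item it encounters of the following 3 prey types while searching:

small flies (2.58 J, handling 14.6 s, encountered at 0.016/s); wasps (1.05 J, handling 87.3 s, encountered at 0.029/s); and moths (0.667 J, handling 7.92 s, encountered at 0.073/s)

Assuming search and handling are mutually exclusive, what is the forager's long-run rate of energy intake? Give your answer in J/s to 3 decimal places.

0.028 J/s

Energy encountered per unit search time: 0.016×2.58 + 0.029×1.05 + 0.073×0.667 = 0.1204 J/s.
Handling time per unit search time: 0.016×14.6 + 0.029×87.3 + 0.073×7.92 = 3.343.
Rate = 0.1204/(1 + 3.343) = 0.02772 J/s.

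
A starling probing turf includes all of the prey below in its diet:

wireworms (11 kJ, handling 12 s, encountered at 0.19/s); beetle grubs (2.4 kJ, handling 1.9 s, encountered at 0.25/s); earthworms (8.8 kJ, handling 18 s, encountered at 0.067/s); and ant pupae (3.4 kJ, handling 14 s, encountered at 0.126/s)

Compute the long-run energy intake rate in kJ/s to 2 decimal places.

R = (0.19×11 + 0.25×2.4 + 0.067×8.8 + 0.126×3.4) / (1 + 0.19×12 + 0.25×1.9 + 0.067×18 + 0.126×14) = 3.708/6.725 = 0.5514 kJ/s.

0.55 kJ/s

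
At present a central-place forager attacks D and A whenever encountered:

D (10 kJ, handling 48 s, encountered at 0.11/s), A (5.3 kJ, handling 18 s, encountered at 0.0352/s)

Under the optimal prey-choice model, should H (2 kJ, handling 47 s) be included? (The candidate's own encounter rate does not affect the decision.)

On D and A alone, R = ΣλE/(1+Σλh) = 1.287/6.914 = 0.1861 kJ/s.
H: E/h = 2/47 = 0.04255 kJ/s.
0.04255 < 0.1861, so adding H would lower the average — exclude it.

No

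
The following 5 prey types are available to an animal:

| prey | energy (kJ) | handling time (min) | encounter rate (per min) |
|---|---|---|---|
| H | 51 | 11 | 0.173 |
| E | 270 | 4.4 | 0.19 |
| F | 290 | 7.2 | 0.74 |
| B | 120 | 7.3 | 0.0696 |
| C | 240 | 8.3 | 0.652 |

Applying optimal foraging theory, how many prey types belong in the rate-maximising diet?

2

E/h in descending order: E 61.4, F 40.3, C 28.9, B 16.4, H 4.64 kJ/min. The optimal diet is the largest prefix of this list for which every included type satisfies E_i/h_i > R on the types above it.
Rate on top 1: 27.94. F: 40.3 > 27.94 → include.
Rate on top 2: 37.12. C: 28.9 < 37.12 → exclude; stop.
Optimal diet: E, F — 2 of 5 types.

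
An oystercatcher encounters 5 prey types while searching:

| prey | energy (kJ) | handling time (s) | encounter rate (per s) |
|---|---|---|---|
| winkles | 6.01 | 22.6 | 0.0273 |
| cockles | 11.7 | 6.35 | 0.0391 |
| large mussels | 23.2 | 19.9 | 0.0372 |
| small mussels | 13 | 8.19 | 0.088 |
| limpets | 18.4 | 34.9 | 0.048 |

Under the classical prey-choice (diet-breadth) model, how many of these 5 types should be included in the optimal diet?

3

E/h in descending order: cockles 1.84, small mussels 1.59, large mussels 1.17, limpets 0.527, winkles 0.266 kJ/s. The optimal diet is the largest prefix of this list for which every included type satisfies E_i/h_i > R on the types above it.
Rate on top 1: 0.3665. small mussels: 1.59 > 0.3665 → include.
Rate on top 2: 0.8133. large mussels: 1.17 > 0.8133 → include.
Rate on top 3: 0.9097. limpets: 0.527 < 0.9097 → exclude; stop.
Optimal diet: cockles, small mussels, large mussels — 3 of 5 types.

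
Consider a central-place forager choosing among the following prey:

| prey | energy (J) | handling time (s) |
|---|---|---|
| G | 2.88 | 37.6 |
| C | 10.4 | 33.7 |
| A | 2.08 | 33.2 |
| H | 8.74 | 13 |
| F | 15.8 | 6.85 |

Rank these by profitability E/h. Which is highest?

F

In descending order of E/h:
F: 15.8/6.85 = 2.31 J/s
H: 8.74/13 = 0.672 J/s
C: 10.4/33.7 = 0.309 J/s
G: 2.88/37.6 = 0.0766 J/s
A: 2.08/33.2 = 0.0627 J/s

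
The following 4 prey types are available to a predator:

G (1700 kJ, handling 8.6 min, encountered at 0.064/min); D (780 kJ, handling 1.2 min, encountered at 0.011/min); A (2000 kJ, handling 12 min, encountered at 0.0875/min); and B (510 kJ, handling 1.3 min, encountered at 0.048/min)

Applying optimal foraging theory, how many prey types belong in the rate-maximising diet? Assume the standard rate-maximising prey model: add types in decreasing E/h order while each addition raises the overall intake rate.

Rank by E/h (kJ/min): D 650, B 392, G 198, A 167. Include each in turn until the next type's E/h falls below the running intake rate.
Rate on top 1: 8.468. B: 392 > 8.468 → include.
Rate on top 2: 30.74. G: 198 > 30.74 → include.
Rate on top 3: 87.24. A: 167 > 87.24 → include.
Optimal diet: D, B, G, A — 4 of 4 types.

4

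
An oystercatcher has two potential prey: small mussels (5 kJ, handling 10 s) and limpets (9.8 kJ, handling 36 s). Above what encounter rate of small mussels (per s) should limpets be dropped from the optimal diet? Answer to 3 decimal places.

The zero-one rule: include limpets iff E₂/h₂ > λE₁/(1+λh₁). Equality gives the switch point.
λE₁h₂ = E₂ + λE₂h₁ ⇒ λ = E₂/(E₁h₂ − E₂h₁) = 9.8/(180 − 98) = 0.1195 per s.

0.120 per s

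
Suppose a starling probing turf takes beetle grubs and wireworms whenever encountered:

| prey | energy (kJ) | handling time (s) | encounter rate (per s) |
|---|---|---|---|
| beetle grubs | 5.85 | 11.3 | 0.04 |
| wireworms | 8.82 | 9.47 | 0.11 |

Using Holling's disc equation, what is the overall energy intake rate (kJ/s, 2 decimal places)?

0.48 kJ/s

R = Σλ_iE_i / (1 + Σλ_ih_i)
Numerator: 0.04×5.85 + 0.11×8.82 = 1.204
Denominator: 1 + 0.04×11.3 + 0.11×9.47 = 2.494
R = 1.204/2.494 = 0.4829 kJ/s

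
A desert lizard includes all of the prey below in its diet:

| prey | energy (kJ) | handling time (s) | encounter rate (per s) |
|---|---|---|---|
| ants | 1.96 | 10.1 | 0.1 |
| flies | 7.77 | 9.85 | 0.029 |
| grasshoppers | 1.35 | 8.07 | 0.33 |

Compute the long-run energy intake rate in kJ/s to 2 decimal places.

Energy encountered per unit search time: 0.1×1.96 + 0.029×7.77 + 0.33×1.35 = 0.8668 kJ/s.
Handling time per unit search time: 0.1×10.1 + 0.029×9.85 + 0.33×8.07 = 3.959.
Rate = 0.8668/(1 + 3.959) = 0.1748 kJ/s.

0.17 kJ/s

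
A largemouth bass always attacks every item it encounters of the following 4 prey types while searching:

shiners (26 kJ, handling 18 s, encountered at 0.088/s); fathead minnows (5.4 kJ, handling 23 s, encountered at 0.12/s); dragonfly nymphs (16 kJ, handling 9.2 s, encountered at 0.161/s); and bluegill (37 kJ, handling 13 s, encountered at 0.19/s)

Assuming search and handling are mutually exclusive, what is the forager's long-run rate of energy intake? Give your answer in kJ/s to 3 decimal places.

1.349 kJ/s

R = Σλ_iE_i / (1 + Σλ_ih_i)
Numerator: 0.088×26 + 0.12×5.4 + 0.161×16 + 0.19×37 = 12.54
Denominator: 1 + 0.088×18 + 0.12×23 + 0.161×9.2 + 0.19×13 = 9.295
R = 12.54/9.295 = 1.349 kJ/s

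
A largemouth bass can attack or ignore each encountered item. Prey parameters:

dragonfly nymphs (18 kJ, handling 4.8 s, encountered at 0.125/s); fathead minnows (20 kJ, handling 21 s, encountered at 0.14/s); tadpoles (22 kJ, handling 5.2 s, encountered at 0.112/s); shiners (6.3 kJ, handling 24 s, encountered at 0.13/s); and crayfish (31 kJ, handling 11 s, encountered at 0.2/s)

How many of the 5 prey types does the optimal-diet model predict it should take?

3

Profitabilities (E/h, kJ/s): tadpoles 4.23, dragonfly nymphs 3.75, crayfish 2.82, fathead minnows 0.952, shiners 0.263. Add prey in this order while the next type's profitability exceeds the intake rate on those already taken.
Rate on top 1: 1.557. dragonfly nymphs: 3.75 > 1.557 → include.
Rate on top 2: 2.16. crayfish: 2.82 > 2.16 → include.
Rate on top 3: 2.49. fathead minnows: 0.952 < 2.49 → exclude; stop.
Optimal diet: tadpoles, dragonfly nymphs, crayfish — 3 of 5 types.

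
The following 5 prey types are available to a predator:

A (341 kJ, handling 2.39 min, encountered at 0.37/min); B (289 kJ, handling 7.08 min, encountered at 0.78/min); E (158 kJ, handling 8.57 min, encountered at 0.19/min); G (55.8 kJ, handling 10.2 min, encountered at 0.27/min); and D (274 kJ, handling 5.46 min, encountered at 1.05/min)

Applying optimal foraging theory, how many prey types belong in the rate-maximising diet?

1

Rank by E/h (kJ/min): A 143, D 50.2, B 40.8, E 18.4, G 5.47. Include each in turn until the next type's E/h falls below the running intake rate.
Rate on top 1: 66.96. D: 50.2 < 66.96 → exclude; stop.
Optimal diet: A — 1 of 5 types.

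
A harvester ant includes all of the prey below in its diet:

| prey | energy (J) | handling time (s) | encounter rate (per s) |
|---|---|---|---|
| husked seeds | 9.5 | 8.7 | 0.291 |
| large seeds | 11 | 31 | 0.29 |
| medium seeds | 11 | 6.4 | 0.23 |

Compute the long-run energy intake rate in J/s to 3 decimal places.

R = Σλ_iE_i / (1 + Σλ_ih_i)
Numerator: 0.291×9.5 + 0.29×11 + 0.23×11 = 8.485
Denominator: 1 + 0.291×8.7 + 0.29×31 + 0.23×6.4 = 13.99
R = 8.485/13.99 = 0.6063 J/s

0.606 J/s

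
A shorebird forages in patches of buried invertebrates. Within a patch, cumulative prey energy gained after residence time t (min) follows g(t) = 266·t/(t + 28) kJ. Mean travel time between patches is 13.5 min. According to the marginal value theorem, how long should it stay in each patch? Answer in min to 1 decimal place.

19.4 min

Optimal t* satisfies g'(t*) = g(t*)/(T + t*).
g'(t) = 266·28/(t + 28)². Setting 266·28/(t+28)² = 266t/[(t+28)(13.5+t)] gives 28(13.5+t) = t(t+28), so t² = 28×13.5 = 378.
t* = √378 = 19.44 min.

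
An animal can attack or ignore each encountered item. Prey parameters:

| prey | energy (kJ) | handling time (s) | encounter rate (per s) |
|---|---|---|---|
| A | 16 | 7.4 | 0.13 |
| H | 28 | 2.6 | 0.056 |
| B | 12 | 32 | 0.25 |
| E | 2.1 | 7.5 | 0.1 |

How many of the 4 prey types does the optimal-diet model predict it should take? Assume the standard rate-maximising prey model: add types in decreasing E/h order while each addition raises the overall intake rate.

2

Rank by E/h (kJ/s): H 10.8, A 2.16, B 0.375, E 0.28. Include each in turn until the next type's E/h falls below the running intake rate.
Rate on top 1: 1.369. A: 2.16 > 1.369 → include.
Rate on top 2: 1.731. B: 0.375 < 1.731 → exclude; stop.
Optimal diet: H, A — 2 of 4 types.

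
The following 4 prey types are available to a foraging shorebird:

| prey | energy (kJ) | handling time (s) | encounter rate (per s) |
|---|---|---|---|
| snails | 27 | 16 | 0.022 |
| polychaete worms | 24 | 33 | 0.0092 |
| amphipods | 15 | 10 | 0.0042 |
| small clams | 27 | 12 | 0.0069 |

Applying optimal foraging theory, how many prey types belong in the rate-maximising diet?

E/h in descending order: small clams 2.25, snails 1.69, amphipods 1.5, polychaete worms 0.727 kJ/s. The optimal diet is the largest prefix of this list for which every included type satisfies E_i/h_i > R on the types above it.
Rate on top 1: 0.1721. snails: 1.69 > 0.1721 → include.
Rate on top 2: 0.5438. amphipods: 1.5 > 0.5438 → include.
Rate on top 3: 0.571. polychaete worms: 0.727 > 0.571 → include.
Optimal diet: small clams, snails, amphipods, polychaete worms — 4 of 4 types.

4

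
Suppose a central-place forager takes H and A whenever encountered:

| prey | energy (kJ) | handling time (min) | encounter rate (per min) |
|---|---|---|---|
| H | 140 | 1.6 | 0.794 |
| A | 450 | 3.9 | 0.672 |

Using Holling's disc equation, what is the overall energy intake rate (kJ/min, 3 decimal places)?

R = Σλ_iE_i / (1 + Σλ_ih_i)
Numerator: 0.794×140 + 0.672×450 = 413.6
Denominator: 1 + 0.794×1.6 + 0.672×3.9 = 4.891
R = 413.6/4.891 = 84.55 kJ/min

84.552 kJ/min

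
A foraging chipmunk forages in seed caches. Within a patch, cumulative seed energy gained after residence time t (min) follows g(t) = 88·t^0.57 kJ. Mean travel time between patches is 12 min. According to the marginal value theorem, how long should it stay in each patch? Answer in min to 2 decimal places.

15.91 min

By the marginal value theorem, leave when the instantaneous gain rate g'(t) equals the habitat-wide average g(t)/(T + t).
g'(t) = 0.57·88·t^-0.43. Setting 0.57·88·t^-0.43 = 88·t^0.57/(12+t) gives 0.57(12+t) = t, so 0.43·t = 0.57×12.
t* = 0.57×12/0.43 = 15.91 min.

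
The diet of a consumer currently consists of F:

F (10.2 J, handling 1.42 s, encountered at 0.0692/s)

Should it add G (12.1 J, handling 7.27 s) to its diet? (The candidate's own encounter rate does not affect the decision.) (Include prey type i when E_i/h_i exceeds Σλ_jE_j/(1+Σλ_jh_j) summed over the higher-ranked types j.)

Yes

Intake rate on the current diet: R = (0.0692×10.2) / (1 + 0.0692×1.42) = 0.7058/1.098 = 0.6427 J/s.
Profitability of G: 12.1/7.27 = 1.664 J/s.
Since 1.664 > R, including G increases the long-run rate.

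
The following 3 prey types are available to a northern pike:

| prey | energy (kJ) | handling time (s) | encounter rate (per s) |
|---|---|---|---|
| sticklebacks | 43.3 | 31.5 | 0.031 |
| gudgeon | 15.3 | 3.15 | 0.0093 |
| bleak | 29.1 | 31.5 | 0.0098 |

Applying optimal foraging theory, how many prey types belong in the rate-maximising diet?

3

Rank by E/h (kJ/s): gudgeon 4.86, sticklebacks 1.37, bleak 0.924. Include each in turn until the next type's E/h falls below the running intake rate.
Rate on top 1: 0.1382. sticklebacks: 1.37 > 0.1382 → include.
Rate on top 2: 0.7402. bleak: 0.924 > 0.7402 → include.
Optimal diet: gudgeon, sticklebacks, bleak — 3 of 3 types.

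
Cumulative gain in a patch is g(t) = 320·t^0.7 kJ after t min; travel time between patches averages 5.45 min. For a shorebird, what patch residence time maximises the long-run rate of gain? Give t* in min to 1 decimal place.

By the marginal value theorem, leave when the instantaneous gain rate g'(t) equals the habitat-wide average g(t)/(T + t).
g'(t) = 0.7·320·t^-0.3. Setting 0.7·320·t^-0.3 = 320·t^0.7/(5.45+t) gives 0.7(5.45+t) = t, so 0.30·t = 0.7×5.45.
t* = 0.7×5.45/0.30 = 12.72 min.

12.7 min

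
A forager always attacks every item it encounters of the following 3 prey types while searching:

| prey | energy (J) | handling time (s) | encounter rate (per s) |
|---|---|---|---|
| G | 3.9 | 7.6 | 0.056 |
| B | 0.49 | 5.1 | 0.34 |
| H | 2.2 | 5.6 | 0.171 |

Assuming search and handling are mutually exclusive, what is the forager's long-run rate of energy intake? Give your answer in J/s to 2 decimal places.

0.18 J/s

Energy encountered per unit search time: 0.056×3.9 + 0.34×0.49 + 0.171×2.2 = 0.7612 J/s.
Handling time per unit search time: 0.056×7.6 + 0.34×5.1 + 0.171×5.6 = 3.117.
Rate = 0.7612/(1 + 3.117) = 0.1849 J/s.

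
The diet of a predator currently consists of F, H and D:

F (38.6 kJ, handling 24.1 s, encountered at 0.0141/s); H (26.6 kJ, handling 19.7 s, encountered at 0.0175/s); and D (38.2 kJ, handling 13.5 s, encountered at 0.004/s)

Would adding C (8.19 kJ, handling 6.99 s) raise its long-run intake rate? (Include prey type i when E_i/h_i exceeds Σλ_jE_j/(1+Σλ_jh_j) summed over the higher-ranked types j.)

Current rate: (0.0141×38.6 + 0.0175×26.6 + 0.004×38.2)/(1 + 0.0141×24.1 + 0.0175×19.7 + 0.004×13.5) = 0.6687 kJ/s.
C: E/h = 8.19/6.99 = 1.172 kJ/s.
Since 1.172 > R, including C increases the long-run rate.

Yes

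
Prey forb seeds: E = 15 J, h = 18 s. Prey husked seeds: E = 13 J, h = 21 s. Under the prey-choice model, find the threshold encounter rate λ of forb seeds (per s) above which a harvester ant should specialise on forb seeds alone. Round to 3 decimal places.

0.160 per s

The zero-one rule: include husked seeds iff E₂/h₂ > λE₁/(1+λh₁). Equality gives the switch point.
λE₁h₂ = E₂ + λE₂h₁ ⇒ λ = E₂/(E₁h₂ − E₂h₁) = 13/(315 − 234) = 0.1605 per s.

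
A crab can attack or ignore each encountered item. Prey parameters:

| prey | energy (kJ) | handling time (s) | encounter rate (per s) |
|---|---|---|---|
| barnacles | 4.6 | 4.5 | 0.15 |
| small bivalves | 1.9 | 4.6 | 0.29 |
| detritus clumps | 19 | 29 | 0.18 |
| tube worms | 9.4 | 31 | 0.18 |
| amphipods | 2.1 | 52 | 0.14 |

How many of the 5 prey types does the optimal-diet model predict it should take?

2

Profitabilities (E/h, kJ/s): barnacles 1.02, detritus clumps 0.655, small bivalves 0.413, tube worms 0.303, amphipods 0.0404. Add prey in this order while the next type's profitability exceeds the intake rate on those already taken.
Rate on top 1: 0.4119. detritus clumps: 0.655 > 0.4119 → include.
Rate on top 2: 0.5961. small bivalves: 0.413 < 0.5961 → exclude; stop.
Optimal diet: barnacles, detritus clumps — 2 of 5 types.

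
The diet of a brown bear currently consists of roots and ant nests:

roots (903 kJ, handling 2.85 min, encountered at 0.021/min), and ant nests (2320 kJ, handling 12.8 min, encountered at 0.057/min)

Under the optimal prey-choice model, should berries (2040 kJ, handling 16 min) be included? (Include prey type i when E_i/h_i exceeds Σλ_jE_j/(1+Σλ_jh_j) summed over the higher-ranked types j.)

On roots and ant nests alone, R = ΣλE/(1+Σλh) = 151.2/1.789 = 84.5 kJ/min.
Profitability of berries: 2040/16 = 127.5 kJ/min.
Since 127.5 > R, including berries increases the long-run rate.

Yes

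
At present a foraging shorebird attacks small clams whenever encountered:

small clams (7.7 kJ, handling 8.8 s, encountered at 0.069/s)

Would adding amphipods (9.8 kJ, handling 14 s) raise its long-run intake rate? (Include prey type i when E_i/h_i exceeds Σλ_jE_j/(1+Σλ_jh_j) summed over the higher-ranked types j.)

Yes

On small clams alone, R = ΣλE/(1+Σλh) = 0.5313/1.607 = 0.3306 kJ/s.
Profitability of amphipods: 9.8/14 = 0.7 kJ/s.
0.7 > 0.3306, so adding amphipods raises the average — include it.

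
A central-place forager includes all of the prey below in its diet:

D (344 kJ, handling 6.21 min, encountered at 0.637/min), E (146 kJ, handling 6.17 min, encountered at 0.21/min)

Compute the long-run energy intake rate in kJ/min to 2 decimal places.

R = (0.637×344 + 0.21×146) / (1 + 0.637×6.21 + 0.21×6.17) = 249.8/6.251 = 39.96 kJ/min.

39.96 kJ/min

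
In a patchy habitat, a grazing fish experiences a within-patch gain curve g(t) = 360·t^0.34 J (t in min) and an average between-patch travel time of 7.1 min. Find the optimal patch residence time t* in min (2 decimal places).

3.66 min

By the marginal value theorem, leave when the instantaneous gain rate g'(t) equals the habitat-wide average g(t)/(T + t).
g'(t) = 0.34·360·t^-0.66. Setting 0.34·360·t^-0.66 = 360·t^0.34/(7.1+t) gives 0.34(7.1+t) = t, so 0.66·t = 0.34×7.1.
t* = 0.34×7.1/0.66 = 3.658 min.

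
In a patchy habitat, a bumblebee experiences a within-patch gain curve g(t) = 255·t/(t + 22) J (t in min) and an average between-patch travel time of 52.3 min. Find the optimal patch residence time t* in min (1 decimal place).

33.9 min

Maximise g(t)/(T+t): set derivative to zero → g'(t)(T+t) = g(t).
g'(t) = 255·22/(t + 22)². Setting 255·22/(t+22)² = 255t/[(t+22)(52.3+t)] gives 22(52.3+t) = t(t+22), so t² = 22×52.3 = 1151.
t* = √1151 = 33.92 min.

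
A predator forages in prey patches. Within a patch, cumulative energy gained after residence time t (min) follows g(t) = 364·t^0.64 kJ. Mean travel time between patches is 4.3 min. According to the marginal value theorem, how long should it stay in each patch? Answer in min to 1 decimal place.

Maximise g(t)/(T+t): set derivative to zero → g'(t)(T+t) = g(t).
g'(t) = 0.64·364·t^-0.36. Setting 0.64·364·t^-0.36 = 364·t^0.64/(4.3+t) gives 0.64(4.3+t) = t, so 0.36·t = 0.64×4.3.
t* = 0.64×4.3/0.36 = 7.644 min.

7.6 min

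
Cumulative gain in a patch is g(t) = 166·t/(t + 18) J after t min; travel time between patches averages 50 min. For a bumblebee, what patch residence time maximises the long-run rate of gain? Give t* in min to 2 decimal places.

Optimal t* satisfies g'(t*) = g(t*)/(T + t*).
g'(t) = 166·18/(t + 18)². Setting 166·18/(t+18)² = 166t/[(t+18)(50+t)] gives 18(50+t) = t(t+18), so t² = 18×50 = 900.
t* = √900 = 30 min.

30.00 min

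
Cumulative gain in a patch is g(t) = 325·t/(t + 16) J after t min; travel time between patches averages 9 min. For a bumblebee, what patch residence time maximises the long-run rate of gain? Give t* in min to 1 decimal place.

By the marginal value theorem, leave when the instantaneous gain rate g'(t) equals the habitat-wide average g(t)/(T + t).
g'(t) = 325·16/(t + 16)². Setting 325·16/(t+16)² = 325t/[(t+16)(9+t)] gives 16(9+t) = t(t+16), so t² = 16×9 = 144.
t* = √144 = 12 min.

12.0 min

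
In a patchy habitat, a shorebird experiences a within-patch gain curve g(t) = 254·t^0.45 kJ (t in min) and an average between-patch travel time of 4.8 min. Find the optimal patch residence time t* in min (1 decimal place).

Maximise g(t)/(T+t): set derivative to zero → g'(t)(T+t) = g(t).
g'(t) = 0.45·254·t^-0.55. Setting 0.45·254·t^-0.55 = 254·t^0.45/(4.8+t) gives 0.45(4.8+t) = t, so 0.55·t = 0.45×4.8.
t* = 0.45×4.8/0.55 = 3.927 min.

3.9 min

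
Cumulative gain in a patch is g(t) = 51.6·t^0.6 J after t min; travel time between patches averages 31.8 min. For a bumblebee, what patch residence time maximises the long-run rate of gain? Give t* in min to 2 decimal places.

47.70 min

Optimal t* satisfies g'(t*) = g(t*)/(T + t*).
g'(t) = 0.6·51.6·t^-0.4. Setting 0.6·51.6·t^-0.4 = 51.6·t^0.6/(31.8+t) gives 0.6(31.8+t) = t, so 0.40·t = 0.6×31.8.
t* = 0.6×31.8/0.40 = 47.7 min.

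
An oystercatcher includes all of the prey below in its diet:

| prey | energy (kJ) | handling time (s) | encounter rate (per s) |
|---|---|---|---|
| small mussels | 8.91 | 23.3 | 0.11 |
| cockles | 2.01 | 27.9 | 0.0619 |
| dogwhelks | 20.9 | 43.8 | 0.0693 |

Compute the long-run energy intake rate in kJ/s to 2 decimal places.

R = (0.11×8.91 + 0.0619×2.01 + 0.0693×20.9) / (1 + 0.11×23.3 + 0.0619×27.9 + 0.0693×43.8) = 2.553/8.325 = 0.3066 kJ/s.

0.31 kJ/s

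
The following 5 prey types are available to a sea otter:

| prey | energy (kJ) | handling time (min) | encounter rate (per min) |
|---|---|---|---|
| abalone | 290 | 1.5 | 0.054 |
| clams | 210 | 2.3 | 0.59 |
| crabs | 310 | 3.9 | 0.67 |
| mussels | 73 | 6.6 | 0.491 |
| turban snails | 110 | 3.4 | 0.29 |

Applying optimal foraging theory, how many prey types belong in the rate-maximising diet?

Profitabilities (E/h, kJ/min): abalone 193, clams 91.3, crabs 79.5, turban snails 32.4, mussels 11.1. Add prey in this order while the next type's profitability exceeds the intake rate on those already taken.
Rate on top 1: 14.49. clams: 91.3 > 14.49 → include.
Rate on top 2: 57.24. crabs: 79.5 > 57.24 → include.
Rate on top 3: 68.75. turban snails: 32.4 < 68.75 → exclude; stop.
Optimal diet: abalone, clams, crabs — 3 of 5 types.

3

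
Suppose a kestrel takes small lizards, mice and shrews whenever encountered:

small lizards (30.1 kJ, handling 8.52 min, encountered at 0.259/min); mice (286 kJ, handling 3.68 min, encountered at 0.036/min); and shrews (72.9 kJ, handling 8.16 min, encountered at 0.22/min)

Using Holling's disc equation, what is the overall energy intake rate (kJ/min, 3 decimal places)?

6.647 kJ/min

R = (0.259×30.1 + 0.036×286 + 0.22×72.9) / (1 + 0.259×8.52 + 0.036×3.68 + 0.22×8.16) = 34.13/5.134 = 6.647 kJ/min.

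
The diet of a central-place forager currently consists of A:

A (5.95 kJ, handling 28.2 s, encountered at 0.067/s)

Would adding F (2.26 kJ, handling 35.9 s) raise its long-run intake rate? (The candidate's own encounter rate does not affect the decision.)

Current rate: (0.067×5.95)/(1 + 0.067×28.2) = 0.138 kJ/s.
F: E/h = 2.26/35.9 = 0.06295 kJ/s.
Since 0.06295 < R, time spent handling F is better spent searching.

No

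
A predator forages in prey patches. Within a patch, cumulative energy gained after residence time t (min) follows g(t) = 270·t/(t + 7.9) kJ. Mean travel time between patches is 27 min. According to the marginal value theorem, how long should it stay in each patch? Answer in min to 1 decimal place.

14.6 min

Maximise g(t)/(T+t): set derivative to zero → g'(t)(T+t) = g(t).
g'(t) = 270·7.9/(t + 7.9)². Setting 270·7.9/(t+7.9)² = 270t/[(t+7.9)(27+t)] gives 7.9(27+t) = t(t+7.9), so t² = 7.9×27 = 213.3.
t* = √213.3 = 14.6 min.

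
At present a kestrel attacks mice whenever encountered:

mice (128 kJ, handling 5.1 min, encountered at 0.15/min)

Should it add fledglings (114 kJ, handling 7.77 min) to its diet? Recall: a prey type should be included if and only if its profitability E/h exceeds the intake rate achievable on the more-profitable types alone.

On mice alone, R = ΣλE/(1+Σλh) = 19.2/1.765 = 10.88 kJ/min.
fledglings: E/h = 114/7.77 = 14.67 kJ/min.
14.67 > 10.88, so adding fledglings raises the average — include it.

Yes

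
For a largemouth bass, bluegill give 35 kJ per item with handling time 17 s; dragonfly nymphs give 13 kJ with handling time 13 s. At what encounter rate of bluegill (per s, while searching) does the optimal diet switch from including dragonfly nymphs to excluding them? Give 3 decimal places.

At the threshold, the rate on bluegill alone equals the profitability of dragonfly nymphs: λ·35/(1 + λ·17) = 13/13 = 1.
Rearranging, λ(35 − 1×17) = 1, so λ = 1/18 = 0.05556 per s.

0.056 per s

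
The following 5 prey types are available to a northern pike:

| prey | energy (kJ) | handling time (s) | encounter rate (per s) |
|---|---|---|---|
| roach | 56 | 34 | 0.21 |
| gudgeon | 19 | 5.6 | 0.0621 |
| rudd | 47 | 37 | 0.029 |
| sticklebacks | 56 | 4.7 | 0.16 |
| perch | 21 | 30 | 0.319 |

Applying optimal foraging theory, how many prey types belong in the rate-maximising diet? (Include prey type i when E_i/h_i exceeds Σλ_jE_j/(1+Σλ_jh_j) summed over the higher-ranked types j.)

1

E/h in descending order: sticklebacks 11.9, gudgeon 3.39, roach 1.65, rudd 1.27, perch 0.7 kJ/s. The optimal diet is the largest prefix of this list for which every included type satisfies E_i/h_i > R on the types above it.
Rate on top 1: 5.114. gudgeon: 3.39 < 5.114 → exclude; stop.
Optimal diet: sticklebacks — 1 of 5 types.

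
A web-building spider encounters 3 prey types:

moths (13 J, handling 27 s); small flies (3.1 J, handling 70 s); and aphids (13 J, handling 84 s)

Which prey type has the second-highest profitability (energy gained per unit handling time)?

aphids

Profitability E/h (J/s): moths = 13/27 = 0.481, small flies = 3.1/70 = 0.0443, aphids = 13/84 = 0.155.
Ranked: moths > aphids > small flies.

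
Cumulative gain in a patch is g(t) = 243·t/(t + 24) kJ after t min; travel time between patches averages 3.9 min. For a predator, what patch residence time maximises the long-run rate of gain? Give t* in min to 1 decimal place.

9.7 min

Optimal t* satisfies g'(t*) = g(t*)/(T + t*).
g'(t) = 243·24/(t + 24)². Setting 243·24/(t+24)² = 243t/[(t+24)(3.9+t)] gives 24(3.9+t) = t(t+24), so t² = 24×3.9 = 93.6.
t* = √93.6 = 9.675 min.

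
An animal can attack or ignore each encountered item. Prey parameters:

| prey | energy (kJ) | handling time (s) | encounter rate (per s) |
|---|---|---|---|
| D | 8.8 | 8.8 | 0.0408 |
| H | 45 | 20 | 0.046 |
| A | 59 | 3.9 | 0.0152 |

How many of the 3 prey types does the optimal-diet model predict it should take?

2

Rank by E/h (kJ/s): A 15.1, H 2.25, D 1. Include each in turn until the next type's E/h falls below the running intake rate.
Rate on top 1: 0.8466. H: 2.25 > 0.8466 → include.
Rate on top 2: 1.499. D: 1 < 1.499 → exclude; stop.
Optimal diet: A, H — 2 of 3 types.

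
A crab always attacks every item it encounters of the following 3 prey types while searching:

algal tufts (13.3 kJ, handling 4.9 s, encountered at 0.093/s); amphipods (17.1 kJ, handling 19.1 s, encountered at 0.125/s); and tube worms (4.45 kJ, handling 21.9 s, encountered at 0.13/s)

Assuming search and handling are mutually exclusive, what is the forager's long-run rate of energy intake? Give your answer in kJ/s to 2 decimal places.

0.59 kJ/s

R = (0.093×13.3 + 0.125×17.1 + 0.13×4.45) / (1 + 0.093×4.9 + 0.125×19.1 + 0.13×21.9) = 3.953/6.69 = 0.5908 kJ/s.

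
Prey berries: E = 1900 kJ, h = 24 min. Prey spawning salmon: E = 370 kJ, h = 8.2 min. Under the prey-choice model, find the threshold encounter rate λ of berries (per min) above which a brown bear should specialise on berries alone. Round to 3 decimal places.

At the threshold, the rate on berries alone equals the profitability of spawning salmon: λ·1900/(1 + λ·24) = 370/8.2 = 45.12.
Rearranging, λ(1900 − 45.12×24) = 45.12, so λ = 45.12/817.1 = 0.05522 per min.

0.055 per min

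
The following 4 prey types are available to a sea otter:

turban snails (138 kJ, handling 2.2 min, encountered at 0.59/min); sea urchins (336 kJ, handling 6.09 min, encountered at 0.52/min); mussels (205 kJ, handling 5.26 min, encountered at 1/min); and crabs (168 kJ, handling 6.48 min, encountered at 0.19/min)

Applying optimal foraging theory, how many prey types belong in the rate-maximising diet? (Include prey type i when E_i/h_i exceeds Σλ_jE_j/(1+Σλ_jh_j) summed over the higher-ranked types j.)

E/h in descending order: turban snails 62.7, sea urchins 55.2, mussels 39, crabs 25.9 kJ/min. The optimal diet is the largest prefix of this list for which every included type satisfies E_i/h_i > R on the types above it.
Rate on top 1: 35.43. sea urchins: 55.2 > 35.43 → include.
Rate on top 2: 46.87. mussels: 39 < 46.87 → exclude; stop.
Optimal diet: turban snails, sea urchins — 2 of 4 types.

2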